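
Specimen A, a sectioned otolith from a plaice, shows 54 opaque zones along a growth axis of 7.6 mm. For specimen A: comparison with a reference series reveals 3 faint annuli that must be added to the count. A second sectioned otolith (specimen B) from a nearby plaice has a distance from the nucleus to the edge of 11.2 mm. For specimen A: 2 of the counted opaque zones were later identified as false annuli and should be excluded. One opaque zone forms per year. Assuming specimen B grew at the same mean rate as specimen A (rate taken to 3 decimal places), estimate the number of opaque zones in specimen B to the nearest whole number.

81 opaque zones

Specimen A: after corrections the count is 54 − 2 + 3 = 55 opaque zones.
A: Mean rate = 7.6 mm / 55 years ≈ 0.138 mm/year.
Specimen B: 11.2 mm / 0.138 mm per year = 81.16 years ≈ 81 opaque zones.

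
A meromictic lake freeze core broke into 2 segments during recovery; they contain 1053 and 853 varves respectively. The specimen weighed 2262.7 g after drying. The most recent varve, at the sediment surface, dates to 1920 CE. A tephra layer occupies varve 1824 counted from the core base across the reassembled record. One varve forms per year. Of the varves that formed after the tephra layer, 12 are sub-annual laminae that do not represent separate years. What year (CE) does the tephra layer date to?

Total varves = 1053 + 853 = 1906.
Between varve 1824 and the sediment surface there are 1906 − 1824 = 82 varves.
Removing the 12 false varves leaves 82 − 12 = 70 true varves beyond the tephra layer.
The varve at the sediment surface is 1920 CE, so the tephra layer dates to 1920 − 70 = 1850 CE.

1850 CE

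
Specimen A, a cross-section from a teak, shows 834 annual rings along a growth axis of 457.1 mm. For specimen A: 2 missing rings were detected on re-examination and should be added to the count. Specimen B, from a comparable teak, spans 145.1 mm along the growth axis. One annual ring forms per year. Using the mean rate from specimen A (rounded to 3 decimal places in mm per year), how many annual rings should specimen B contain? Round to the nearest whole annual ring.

265 annual rings

Specimen A: adjusted count: 834 + 2 = 836 annual rings.
A: 457.1 mm over 836 years gives 457.1 / 836 ≈ 0.547 mm per year.
For B, 145.1 / 0.547 = 265.27 years ≈ 265 annual rings.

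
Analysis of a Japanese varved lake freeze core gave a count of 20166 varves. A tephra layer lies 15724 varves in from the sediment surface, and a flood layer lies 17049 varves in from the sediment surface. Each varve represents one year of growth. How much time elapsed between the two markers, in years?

Separation: 17049 − 15724 = 1325 varves.
That is 1325 years at one varve per year.

1325 years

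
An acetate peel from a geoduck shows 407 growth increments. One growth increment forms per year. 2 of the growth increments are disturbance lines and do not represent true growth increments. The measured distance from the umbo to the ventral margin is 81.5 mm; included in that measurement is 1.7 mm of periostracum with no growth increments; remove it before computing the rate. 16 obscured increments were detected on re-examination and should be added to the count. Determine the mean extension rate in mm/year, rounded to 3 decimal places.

0.190 mm/year

Adjusted count: 407 − 2 + 16 = 421 growth increments.
Net length = 81.5 − 1.7 = 79.8 mm.
Extension rate ≈ 79.8 / 421 = 0.190 mm/year.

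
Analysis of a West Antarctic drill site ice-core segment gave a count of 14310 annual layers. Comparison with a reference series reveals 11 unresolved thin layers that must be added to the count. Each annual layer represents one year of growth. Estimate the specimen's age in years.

Correcting the raw count gives 14310 + 11 = 14321 true annual layers.
One annual layer per year makes the duration 14321 years.

14321 yr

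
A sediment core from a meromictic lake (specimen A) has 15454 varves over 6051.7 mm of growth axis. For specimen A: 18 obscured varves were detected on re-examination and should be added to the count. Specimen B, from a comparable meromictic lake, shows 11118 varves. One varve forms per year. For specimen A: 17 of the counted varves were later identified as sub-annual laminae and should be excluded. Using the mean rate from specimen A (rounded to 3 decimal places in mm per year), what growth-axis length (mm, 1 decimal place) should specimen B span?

4358.3 mm

Specimen A: adjusted count: 15454 − 17 + 18 = 15455 varves.
A: 6051.7 mm over 15455 years gives 6051.7 / 15455 ≈ 0.392 mm/yr.
For B, 0.392 mm/year × 11118 years = 4358.3 mm.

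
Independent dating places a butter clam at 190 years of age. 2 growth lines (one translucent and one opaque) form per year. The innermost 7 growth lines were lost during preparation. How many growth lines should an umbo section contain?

373 growth lines

Expected growth lines: 190 × 2 = 380.
Less the 7 uncaptured growth lines: 380 − 7 = 373.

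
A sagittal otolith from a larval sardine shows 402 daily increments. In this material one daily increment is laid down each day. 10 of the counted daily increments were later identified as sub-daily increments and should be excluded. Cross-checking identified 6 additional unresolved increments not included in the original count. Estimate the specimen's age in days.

Correcting the raw count gives 402 − 10 + 6 = 398 true daily increments.
At one daily increment per day, that is 398 days.

398 days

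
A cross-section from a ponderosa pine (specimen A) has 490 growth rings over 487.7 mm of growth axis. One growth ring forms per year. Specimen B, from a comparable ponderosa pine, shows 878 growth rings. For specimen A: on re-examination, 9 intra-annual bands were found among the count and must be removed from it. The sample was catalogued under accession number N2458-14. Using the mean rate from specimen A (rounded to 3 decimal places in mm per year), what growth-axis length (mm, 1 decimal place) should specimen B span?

Specimen A: correcting the raw count gives 490 − 9 = 481 true growth rings.
A: Mean rate = 487.7 mm / 481 years ≈ 1.014 mm/yr.
Length of B = 1.014 × 878 = 890.3 mm.

890.3 mm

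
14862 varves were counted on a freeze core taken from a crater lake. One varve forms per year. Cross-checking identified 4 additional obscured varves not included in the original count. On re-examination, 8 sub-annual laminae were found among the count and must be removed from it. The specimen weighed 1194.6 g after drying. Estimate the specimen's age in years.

14858 years

After corrections the count is 14862 − 8 + 4 = 14858 varves.
At one varve per year, that is 14858 years.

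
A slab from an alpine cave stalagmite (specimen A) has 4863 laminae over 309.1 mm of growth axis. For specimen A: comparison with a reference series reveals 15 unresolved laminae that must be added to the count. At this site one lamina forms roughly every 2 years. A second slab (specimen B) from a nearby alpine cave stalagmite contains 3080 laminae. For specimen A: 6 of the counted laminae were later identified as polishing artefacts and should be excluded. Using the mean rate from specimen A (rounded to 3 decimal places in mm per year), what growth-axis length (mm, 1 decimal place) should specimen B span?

Specimen A: adjusted count: 4863 − 6 + 15 = 4872 laminae.
Specimen A: multiplying by 2 years per lamina: 4872 × 2 = 9744 years.
A: 309.1 mm over 9744 years gives 309.1 / 9744 ≈ 0.032 mm/year.
Specimen B: multiplying by 2 years per lamina: 3080 × 2 = 6160 years. Length of B = 0.032 × 6160 = 197.1 mm.

197.1 mm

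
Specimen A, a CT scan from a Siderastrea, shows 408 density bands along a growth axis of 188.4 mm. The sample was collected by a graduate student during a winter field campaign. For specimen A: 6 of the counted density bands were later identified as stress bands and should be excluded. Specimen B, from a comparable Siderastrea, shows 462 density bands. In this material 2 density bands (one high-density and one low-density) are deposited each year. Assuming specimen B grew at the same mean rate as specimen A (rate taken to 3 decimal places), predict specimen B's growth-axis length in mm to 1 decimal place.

216.4 mm

Specimen A: adjusted count: 408 − 6 = 402 density bands.
Specimen A: with 2 density bands per year, 402 / 2 = 201 years.
A: 188.4 mm over 201 years gives 188.4 / 201 ≈ 0.937 mm/year.
Specimen B: dividing by 2 density bands per year: 462 / 2 = 231 years. For B, 0.937 mm/year × 231 years = 216.4 mm.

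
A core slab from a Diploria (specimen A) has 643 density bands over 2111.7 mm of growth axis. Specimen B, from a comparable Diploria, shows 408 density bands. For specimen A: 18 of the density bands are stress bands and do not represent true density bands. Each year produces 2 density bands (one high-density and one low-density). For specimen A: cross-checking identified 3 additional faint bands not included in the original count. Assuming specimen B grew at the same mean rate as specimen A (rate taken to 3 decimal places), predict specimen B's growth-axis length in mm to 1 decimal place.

Specimen A: true density band count = 643 − 18 + 3 = 628.
Specimen A: 628 density bands at 2 per year is 628 / 2 = 314 years.
A: Mean rate = 2111.7 mm / 314 years ≈ 6.725 mm/year.
Specimen B: with 2 density bands per year, 408 / 2 = 204 years. B's length ≈ 6.725 × 204 = 1371.9 mm.

1371.9 mm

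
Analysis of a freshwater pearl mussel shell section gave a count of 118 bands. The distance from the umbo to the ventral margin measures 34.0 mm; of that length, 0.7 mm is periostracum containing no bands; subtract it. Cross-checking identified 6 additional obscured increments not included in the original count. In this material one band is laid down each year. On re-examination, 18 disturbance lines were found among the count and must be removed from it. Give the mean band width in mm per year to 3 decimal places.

0.314 mm per year

After corrections the count is 118 − 18 + 6 = 106 bands.
Net length = 34.0 − 0.7 = 33.3 mm.
33.3 mm over 106 years gives 33.3 / 106 ≈ 0.314 mm per year.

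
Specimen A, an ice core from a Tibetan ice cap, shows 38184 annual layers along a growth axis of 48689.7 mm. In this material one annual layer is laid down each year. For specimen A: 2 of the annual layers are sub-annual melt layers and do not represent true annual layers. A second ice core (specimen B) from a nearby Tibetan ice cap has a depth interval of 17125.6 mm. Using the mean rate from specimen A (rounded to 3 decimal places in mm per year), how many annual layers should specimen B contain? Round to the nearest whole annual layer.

13432 annual layers

Specimen A: after corrections the count is 38184 − 2 = 38182 annual layers.
A: 48689.7 mm over 38182 years gives 48689.7 / 38182 ≈ 1.275 mm/yr.
B spans 17125.6 / 1.275 = 13431.84 years ≈ 13432 annual layers.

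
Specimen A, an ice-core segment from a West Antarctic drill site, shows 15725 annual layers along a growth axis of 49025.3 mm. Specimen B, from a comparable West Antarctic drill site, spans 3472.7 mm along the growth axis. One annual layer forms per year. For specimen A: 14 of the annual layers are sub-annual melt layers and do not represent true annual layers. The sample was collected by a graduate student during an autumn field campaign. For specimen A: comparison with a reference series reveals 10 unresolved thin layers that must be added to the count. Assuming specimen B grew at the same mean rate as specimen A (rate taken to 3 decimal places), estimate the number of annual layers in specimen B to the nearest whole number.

Specimen A: adjusted count: 15725 − 14 + 10 = 15721 annual layers.
A: 49025.3 mm over 15721 years gives 49025.3 / 15721 ≈ 3.118 mm per year.
Specimen B: 3472.7 mm / 3.118 mm per year = 1113.76 years ≈ 1114 annual layers.

1114 annual layers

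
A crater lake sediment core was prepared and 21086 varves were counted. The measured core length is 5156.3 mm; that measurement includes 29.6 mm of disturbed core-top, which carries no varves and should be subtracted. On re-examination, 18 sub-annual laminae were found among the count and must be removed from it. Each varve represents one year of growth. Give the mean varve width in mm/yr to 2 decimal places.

0.24 mm/yr

True varve count = 21086 − 18 = 21068.
Net length = 5156.3 − 29.6 = 5126.7 mm.
Mean rate = 5126.7 mm / 21068 years ≈ 0.24 mm/yr.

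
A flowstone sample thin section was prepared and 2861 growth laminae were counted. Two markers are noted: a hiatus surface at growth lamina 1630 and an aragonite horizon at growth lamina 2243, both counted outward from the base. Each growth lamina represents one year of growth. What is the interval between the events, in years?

Separation: 2243 − 1630 = 613 growth laminae.
One growth lamina per year makes the interval 613 years.

613 years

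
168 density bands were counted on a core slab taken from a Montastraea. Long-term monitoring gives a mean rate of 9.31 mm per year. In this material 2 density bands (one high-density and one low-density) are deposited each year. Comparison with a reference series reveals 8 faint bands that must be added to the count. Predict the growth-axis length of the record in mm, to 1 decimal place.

True density band count = 168 + 8 = 176.
With 2 density bands per year, 176 / 2 = 88 years.
88 years at 9.31 mm/year gives 9.31 × 88 = 819.3 mm.

819.3 mm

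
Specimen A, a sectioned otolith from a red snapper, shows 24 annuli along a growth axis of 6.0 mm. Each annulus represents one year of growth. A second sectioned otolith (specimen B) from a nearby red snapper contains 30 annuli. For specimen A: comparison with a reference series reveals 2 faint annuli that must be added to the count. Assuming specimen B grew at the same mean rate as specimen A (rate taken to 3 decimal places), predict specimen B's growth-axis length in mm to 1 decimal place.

6.9 mm

Specimen A: after corrections the count is 24 + 2 = 26 annuli.
A: 6.0 mm over 26 years gives 6.0 / 26 ≈ 0.231 mm/yr.
For B, 0.231 mm/year × 30 years = 6.9 mm.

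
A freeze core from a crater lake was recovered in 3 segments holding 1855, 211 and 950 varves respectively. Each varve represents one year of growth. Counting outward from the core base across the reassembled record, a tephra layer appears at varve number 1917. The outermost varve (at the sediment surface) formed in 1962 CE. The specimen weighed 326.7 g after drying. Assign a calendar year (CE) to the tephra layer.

863 CE

Total varves = 1855 + 211 + 950 = 3016.
3016 − 1917 = 1099 varves lie beyond the tephra layer toward the sediment surface.
1962 − 1099 = 863 CE.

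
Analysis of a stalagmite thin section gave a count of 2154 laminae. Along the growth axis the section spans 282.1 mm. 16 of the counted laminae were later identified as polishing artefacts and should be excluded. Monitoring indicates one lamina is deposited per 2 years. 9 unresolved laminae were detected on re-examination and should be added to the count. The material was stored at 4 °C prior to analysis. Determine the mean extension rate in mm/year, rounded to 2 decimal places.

Correcting the raw count gives 2154 − 16 + 9 = 2147 true laminae.
Multiplying by 2 years per lamina: 2147 × 2 = 4294 years.
Mean rate = 282.1 mm / 4294 years ≈ 0.07 mm/year.

0.07 mm/year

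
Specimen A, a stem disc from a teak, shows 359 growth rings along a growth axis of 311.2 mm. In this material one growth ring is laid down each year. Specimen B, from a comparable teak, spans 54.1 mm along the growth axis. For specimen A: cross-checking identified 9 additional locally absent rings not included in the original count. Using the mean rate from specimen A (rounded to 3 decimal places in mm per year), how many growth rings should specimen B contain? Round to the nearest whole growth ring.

64 growth rings

Specimen A: true growth ring count = 359 + 9 = 368.
A: 311.2 mm over 368 years gives 311.2 / 368 ≈ 0.846 mm/yr.
For B, 54.1 / 0.846 = 63.95 years ≈ 64 growth rings.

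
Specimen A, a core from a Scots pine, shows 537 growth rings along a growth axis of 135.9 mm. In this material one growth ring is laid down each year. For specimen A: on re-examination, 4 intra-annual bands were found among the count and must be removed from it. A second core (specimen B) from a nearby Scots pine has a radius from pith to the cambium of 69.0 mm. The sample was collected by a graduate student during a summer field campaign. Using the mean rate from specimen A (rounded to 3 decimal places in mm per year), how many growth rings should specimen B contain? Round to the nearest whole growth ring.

Specimen A: after corrections the count is 537 − 4 = 533 growth rings.
A: 135.9 mm over 533 years gives 135.9 / 533 ≈ 0.255 mm/year.
B spans 69.0 / 0.255 = 270.59 years ≈ 271 growth rings.

271 growth rings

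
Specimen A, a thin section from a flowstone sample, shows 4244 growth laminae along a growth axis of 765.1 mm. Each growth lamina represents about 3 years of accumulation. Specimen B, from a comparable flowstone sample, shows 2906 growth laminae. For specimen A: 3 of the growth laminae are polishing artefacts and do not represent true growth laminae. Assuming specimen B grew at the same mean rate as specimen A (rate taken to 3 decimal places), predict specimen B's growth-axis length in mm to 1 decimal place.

523.1 mm

Specimen A: adjusted count: 4244 − 3 = 4241 growth laminae.
Specimen A: at 3 years per growth lamina, 4241 × 3 = 12723 years.
A: Mean rate = 765.1 mm / 12723 years ≈ 0.060 mm/year.
Specimen B: at 3 years per growth lamina, 2906 × 3 = 8718 years. For B, 0.060 mm/year × 8718 years = 523.1 mm.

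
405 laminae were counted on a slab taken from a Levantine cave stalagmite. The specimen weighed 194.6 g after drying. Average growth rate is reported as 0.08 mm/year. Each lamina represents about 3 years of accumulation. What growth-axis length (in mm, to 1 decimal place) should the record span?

97.2 mm

Multiplying by 3 years per lamina: 405 × 3 = 1215 years.
Predicted length = 0.08 mm/year × 1215 years = 97.2 mm.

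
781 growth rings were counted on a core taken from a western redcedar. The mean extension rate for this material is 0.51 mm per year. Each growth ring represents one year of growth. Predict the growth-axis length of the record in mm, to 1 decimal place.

398.3 mm

The record spans 781 years at 0.51 mm per year.
Predicted length = 0.51 mm/year × 781 years = 398.3 mm.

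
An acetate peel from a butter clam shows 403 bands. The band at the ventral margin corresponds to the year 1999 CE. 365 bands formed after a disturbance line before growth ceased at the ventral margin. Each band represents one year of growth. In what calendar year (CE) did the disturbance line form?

1634 CE

There are 365 bands younger than the disturbance line.
Counting back 365 years from 1999 CE places the disturbance line in 1999 − 365 = 1634 CE.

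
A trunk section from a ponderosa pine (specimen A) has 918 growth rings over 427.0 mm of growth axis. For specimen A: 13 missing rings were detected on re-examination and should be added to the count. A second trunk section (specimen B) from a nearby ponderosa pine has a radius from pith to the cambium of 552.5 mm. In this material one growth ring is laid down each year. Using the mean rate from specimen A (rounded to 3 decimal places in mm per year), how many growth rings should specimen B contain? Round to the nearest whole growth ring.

Specimen A: correcting the raw count gives 918 + 13 = 931 true growth rings.
A: Mean rate = 427.0 mm / 931 years ≈ 0.459 mm/yr.
For B, 552.5 / 0.459 = 1203.70 years ≈ 1204 growth rings.

1204 growth rings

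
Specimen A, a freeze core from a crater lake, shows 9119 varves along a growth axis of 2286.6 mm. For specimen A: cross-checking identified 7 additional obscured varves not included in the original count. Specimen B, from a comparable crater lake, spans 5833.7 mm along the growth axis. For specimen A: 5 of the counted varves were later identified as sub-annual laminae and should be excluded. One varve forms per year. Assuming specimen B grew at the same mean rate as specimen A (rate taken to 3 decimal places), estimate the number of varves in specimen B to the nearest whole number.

23242 varves

Specimen A: adjusted count: 9119 − 5 + 7 = 9121 varves.
A: Mean rate = 2286.6 mm / 9121 years ≈ 0.251 mm/yr.
Specimen B: 5833.7 mm / 0.251 mm per year = 23241.83 years ≈ 23242 varves.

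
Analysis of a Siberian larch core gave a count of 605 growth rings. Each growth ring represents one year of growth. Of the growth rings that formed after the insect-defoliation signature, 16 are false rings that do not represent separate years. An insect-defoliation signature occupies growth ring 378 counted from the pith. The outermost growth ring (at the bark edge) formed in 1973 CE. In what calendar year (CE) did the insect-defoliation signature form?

605 − 378 = 227 growth rings lie beyond the insect-defoliation signature toward the bark edge.
227 − 16 false = 211 true growth rings after the insect-defoliation signature.
The growth ring at the bark edge is 1973 CE, so the insect-defoliation signature dates to 1973 − 211 = 1762 CE.

1762 CE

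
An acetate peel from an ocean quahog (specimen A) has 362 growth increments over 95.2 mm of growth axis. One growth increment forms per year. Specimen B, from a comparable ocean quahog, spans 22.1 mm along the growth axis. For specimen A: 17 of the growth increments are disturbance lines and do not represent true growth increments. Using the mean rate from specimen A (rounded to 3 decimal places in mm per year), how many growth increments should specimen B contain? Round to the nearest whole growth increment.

80 growth increments

Specimen A: adjusted count: 362 − 17 = 345 growth increments.
A: Extension rate ≈ 95.2 / 345 = 0.276 mm per year.
For B, 22.1 / 0.276 = 80.07 years ≈ 80 growth increments.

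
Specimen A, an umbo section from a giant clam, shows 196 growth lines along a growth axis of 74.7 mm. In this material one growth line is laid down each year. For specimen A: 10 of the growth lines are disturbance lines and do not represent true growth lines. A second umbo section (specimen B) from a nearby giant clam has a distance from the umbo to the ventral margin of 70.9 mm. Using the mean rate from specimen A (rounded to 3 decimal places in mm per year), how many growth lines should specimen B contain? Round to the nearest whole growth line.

176 growth lines

Specimen A: adjusted count: 196 − 10 = 186 growth lines.
A: Mean rate = 74.7 mm / 186 years ≈ 0.402 mm/yr.
B spans 70.9 / 0.402 = 176.37 years ≈ 176 growth lines.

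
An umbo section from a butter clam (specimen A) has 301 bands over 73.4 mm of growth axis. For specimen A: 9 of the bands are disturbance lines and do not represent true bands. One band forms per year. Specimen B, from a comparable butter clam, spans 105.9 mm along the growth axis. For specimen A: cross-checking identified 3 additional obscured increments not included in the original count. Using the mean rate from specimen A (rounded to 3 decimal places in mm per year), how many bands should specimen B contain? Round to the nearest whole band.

425 bands

Specimen A: after corrections the count is 301 − 9 + 3 = 295 bands.
A: Mean rate = 73.4 mm / 295 years ≈ 0.249 mm per year.
For B, 105.9 / 0.249 = 425.30 years ≈ 425 bands.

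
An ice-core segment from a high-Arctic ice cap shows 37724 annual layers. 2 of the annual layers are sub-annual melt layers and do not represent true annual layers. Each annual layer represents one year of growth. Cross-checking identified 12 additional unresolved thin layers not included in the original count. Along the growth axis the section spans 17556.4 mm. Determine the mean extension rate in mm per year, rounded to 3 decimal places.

Adjusted count: 37724 − 2 + 12 = 37734 annual layers.
Mean rate = 17556.4 mm / 37734 years ≈ 0.465 mm per year.

0.465 mm per year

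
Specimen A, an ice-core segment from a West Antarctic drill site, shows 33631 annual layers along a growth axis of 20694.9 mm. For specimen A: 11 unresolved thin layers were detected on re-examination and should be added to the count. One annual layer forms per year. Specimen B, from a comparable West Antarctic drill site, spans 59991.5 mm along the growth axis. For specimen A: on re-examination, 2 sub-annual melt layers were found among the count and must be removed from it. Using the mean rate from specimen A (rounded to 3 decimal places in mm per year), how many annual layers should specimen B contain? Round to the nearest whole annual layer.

Specimen A: after corrections the count is 33631 − 2 + 11 = 33640 annual layers.
A: Mean rate = 20694.9 mm / 33640 years ≈ 0.615 mm per year.
For B, 59991.5 / 0.615 = 97547.15 years ≈ 97547 annual layers.

97547 annual layers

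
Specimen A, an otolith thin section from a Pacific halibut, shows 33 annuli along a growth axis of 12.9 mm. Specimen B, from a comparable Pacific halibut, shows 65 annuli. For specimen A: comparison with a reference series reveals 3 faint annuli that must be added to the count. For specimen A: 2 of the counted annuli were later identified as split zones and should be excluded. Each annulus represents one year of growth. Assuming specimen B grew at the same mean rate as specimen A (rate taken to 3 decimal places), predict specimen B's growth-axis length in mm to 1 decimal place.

24.6 mm

Specimen A: adjusted count: 33 − 2 + 3 = 34 annuli.
A: Extension rate ≈ 12.9 / 34 = 0.379 mm/year.
Length of B = 0.379 × 65 = 24.6 mm.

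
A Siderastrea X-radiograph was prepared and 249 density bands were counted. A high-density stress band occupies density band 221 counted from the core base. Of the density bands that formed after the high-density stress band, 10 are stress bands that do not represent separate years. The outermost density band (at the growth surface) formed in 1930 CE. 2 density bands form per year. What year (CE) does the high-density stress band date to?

1921 CE

The high-density stress band sits at density band 221 from the core base, so 249 − 221 = 28 density bands formed after it.
Excluding 10 false density bands: 28 − 10 = 18.
18 density bands at 2 per year is 18 / 2 = 9 years.
Counting back 9 years from 1930 CE places the high-density stress band in 1930 − 9 = 1921 CE.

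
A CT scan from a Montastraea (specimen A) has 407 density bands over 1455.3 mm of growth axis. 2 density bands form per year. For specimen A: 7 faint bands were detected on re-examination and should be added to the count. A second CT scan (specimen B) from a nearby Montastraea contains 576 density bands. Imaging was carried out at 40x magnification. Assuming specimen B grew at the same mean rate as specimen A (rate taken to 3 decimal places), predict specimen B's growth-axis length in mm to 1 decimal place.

Specimen A: correcting the raw count gives 407 + 7 = 414 true density bands.
Specimen A: dividing by 2 density bands per year: 414 / 2 = 207 years.
A: Mean rate = 1455.3 mm / 207 years ≈ 7.030 mm/year.
Specimen B: 576 density bands at 2 per year is 576 / 2 = 288 years. Length of B = 7.030 × 288 = 2024.6 mm.

2024.6 mm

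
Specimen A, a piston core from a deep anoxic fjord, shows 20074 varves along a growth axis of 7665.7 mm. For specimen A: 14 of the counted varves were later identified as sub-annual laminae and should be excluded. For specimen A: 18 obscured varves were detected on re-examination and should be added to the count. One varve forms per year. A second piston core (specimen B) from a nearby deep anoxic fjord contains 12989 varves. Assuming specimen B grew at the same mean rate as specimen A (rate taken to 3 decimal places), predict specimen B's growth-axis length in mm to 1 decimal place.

4961.8 mm

Specimen A: adjusted count: 20074 − 14 + 18 = 20078 varves.
A: Extension rate ≈ 7665.7 / 20078 = 0.382 mm/yr.
For B, 0.382 mm/year × 12989 years = 4961.8 mm.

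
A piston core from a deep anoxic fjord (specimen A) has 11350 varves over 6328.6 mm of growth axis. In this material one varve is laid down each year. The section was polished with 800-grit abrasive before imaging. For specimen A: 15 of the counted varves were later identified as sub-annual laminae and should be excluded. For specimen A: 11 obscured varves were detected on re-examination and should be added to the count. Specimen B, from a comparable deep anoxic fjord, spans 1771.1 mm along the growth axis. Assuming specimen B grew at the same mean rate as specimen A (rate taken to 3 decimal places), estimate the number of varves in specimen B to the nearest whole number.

Specimen A: adjusted count: 11350 − 15 + 11 = 11346 varves.
A: Mean rate = 6328.6 mm / 11346 years ≈ 0.558 mm/yr.
B spans 1771.1 / 0.558 = 3174.01 years ≈ 3174 varves.

3174 varves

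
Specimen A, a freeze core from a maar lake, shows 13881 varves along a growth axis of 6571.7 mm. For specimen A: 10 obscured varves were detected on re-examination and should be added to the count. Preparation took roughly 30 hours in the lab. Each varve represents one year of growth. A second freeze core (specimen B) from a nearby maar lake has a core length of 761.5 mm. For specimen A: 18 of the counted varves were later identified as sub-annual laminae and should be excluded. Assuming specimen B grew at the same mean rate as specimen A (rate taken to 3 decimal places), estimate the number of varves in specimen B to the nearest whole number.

Specimen A: after corrections the count is 13881 − 18 + 10 = 13873 varves.
A: Extension rate ≈ 6571.7 / 13873 = 0.474 mm/year.
Specimen B: 761.5 mm / 0.474 mm per year = 1606.54 years ≈ 1607 varves.

1607 varves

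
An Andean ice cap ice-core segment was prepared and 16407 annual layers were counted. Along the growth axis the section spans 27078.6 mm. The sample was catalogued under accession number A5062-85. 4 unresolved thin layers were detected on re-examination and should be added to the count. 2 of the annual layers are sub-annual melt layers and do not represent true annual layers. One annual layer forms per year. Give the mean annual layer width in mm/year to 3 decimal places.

Correcting the raw count gives 16407 − 2 + 4 = 16409 true annual layers.
27078.6 mm over 16409 years gives 27078.6 / 16409 ≈ 1.650 mm/year.

1.650 mm/year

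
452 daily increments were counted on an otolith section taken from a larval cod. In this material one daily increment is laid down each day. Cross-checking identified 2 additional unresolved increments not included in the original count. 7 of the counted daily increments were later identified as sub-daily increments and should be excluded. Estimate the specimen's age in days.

Correcting the raw count gives 452 − 7 + 2 = 447 true daily increments.
One daily increment per day makes the duration 447 days.

447 d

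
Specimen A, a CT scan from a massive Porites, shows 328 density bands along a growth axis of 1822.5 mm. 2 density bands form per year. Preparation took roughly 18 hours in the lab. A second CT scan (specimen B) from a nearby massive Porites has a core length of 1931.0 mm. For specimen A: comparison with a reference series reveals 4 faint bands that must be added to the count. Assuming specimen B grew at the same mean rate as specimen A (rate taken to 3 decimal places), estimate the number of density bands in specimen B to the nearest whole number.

Specimen A: true density band count = 328 + 4 = 332.
Specimen A: dividing by 2 density bands per year: 332 / 2 = 166 years.
A: Mean rate = 1822.5 mm / 166 years ≈ 10.979 mm/year.
Specimen B: 1931.0 mm / 10.979 mm per year = 175.88 years; at 2 density bands per year that is 175.88 × 2 ≈ 352 density bands.

352 density bands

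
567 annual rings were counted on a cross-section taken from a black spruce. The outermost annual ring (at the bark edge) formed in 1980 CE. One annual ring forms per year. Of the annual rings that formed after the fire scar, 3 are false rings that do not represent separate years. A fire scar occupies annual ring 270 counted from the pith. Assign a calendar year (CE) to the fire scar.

1686 CE

Between annual ring 270 and the bark edge there are 567 − 270 = 297 annual rings.
Excluding 3 false annual rings: 297 − 3 = 294.
The annual ring at the bark edge is 1980 CE, so the fire scar dates to 1980 − 294 = 1686 CE.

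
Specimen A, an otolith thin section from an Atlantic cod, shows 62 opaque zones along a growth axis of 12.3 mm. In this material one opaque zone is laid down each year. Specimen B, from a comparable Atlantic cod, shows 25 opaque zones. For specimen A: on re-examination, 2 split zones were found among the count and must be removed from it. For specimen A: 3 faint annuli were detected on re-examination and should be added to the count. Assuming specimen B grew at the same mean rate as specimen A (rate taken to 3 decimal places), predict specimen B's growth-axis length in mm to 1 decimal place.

Specimen A: adjusted count: 62 − 2 + 3 = 63 opaque zones.
A: Mean rate = 12.3 mm / 63 years ≈ 0.195 mm/year.
For B, 0.195 mm/year × 25 years = 4.9 mm.

4.9 mm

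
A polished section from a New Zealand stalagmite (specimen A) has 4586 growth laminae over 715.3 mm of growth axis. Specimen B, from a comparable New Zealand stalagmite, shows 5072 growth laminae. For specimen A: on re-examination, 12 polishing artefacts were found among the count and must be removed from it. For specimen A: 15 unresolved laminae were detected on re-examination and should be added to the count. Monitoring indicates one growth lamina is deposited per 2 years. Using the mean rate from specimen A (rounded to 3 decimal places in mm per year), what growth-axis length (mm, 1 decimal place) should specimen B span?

Specimen A: correcting the raw count gives 4586 − 12 + 15 = 4589 true growth laminae.
Specimen A: multiplying by 2 years per growth lamina: 4589 × 2 = 9178 years.
A: Extension rate ≈ 715.3 / 9178 = 0.078 mm/year.
Specimen B: 5072 growth laminae at 2 years each span 5072 × 2 = 10144 years. For B, 0.078 mm/year × 10144 years = 791.2 mm.

791.2 mm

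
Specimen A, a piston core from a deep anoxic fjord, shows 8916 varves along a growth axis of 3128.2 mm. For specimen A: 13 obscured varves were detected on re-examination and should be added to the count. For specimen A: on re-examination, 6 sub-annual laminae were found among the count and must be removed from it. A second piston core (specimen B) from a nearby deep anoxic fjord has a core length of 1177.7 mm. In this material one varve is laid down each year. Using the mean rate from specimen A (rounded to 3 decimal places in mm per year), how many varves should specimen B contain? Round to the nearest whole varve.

3355 varves

Specimen A: after corrections the count is 8916 − 6 + 13 = 8923 varves.
A: Mean rate = 3128.2 mm / 8923 years ≈ 0.351 mm per year.
Specimen B: 1177.7 mm / 0.351 mm per year = 3355.27 years ≈ 3355 varves.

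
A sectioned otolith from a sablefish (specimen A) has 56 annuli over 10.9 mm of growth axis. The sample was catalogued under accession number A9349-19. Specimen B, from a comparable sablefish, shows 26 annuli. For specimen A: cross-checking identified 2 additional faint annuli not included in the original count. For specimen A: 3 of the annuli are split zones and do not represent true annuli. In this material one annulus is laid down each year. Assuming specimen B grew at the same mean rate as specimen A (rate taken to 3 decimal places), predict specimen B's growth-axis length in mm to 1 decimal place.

5.1 mm

Specimen A: adjusted count: 56 − 3 + 2 = 55 annuli.
A: 10.9 mm over 55 years gives 10.9 / 55 ≈ 0.198 mm per year.
B's length ≈ 0.198 × 26 = 5.1 mm.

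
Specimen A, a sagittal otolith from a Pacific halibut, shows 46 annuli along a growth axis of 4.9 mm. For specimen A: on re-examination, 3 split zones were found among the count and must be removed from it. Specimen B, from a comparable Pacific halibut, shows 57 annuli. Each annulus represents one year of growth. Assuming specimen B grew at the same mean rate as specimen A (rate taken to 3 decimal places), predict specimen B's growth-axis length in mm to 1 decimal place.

6.5 mm

Specimen A: adjusted count: 46 − 3 = 43 annuli.
A: Extension rate ≈ 4.9 / 43 = 0.114 mm per year.
B's length ≈ 0.114 × 57 = 6.5 mm.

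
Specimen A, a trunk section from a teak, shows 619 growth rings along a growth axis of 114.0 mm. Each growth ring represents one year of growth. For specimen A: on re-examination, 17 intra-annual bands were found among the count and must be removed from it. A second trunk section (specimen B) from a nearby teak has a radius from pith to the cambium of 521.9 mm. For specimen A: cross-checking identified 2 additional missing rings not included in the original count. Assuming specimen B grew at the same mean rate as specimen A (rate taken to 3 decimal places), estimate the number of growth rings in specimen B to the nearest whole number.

Specimen A: correcting the raw count gives 619 − 17 + 2 = 604 true growth rings.
A: Extension rate ≈ 114.0 / 604 = 0.189 mm/year.
For B, 521.9 / 0.189 = 2761.38 years ≈ 2761 growth rings.

2761 growth rings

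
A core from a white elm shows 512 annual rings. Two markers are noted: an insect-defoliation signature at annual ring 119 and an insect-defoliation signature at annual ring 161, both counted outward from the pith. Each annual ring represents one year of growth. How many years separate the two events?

Separation: 161 − 119 = 42 annual rings.
That is 42 years at one annual ring per year.

42 yr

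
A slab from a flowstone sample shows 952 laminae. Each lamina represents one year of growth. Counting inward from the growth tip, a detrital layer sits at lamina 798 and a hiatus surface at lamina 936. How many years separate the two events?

138 years

The two markers are separated by 936 − 798 = 138 laminae.
At one lamina per year, 138 years elapsed between them.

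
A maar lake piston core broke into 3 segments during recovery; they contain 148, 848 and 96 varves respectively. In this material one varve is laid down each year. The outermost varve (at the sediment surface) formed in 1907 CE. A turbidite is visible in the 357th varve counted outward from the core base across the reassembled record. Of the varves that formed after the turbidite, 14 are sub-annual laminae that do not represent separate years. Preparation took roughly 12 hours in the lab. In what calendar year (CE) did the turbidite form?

1186 CE

Total varves = 148 + 848 + 96 = 1092.
The turbidite sits at varve 357 from the core base, so 1092 − 357 = 735 varves formed after it.
Removing the 14 false varves leaves 735 − 14 = 721 true varves beyond the turbidite.
Counting back 721 years from 1907 CE places the turbidite in 1907 − 721 = 1186 CE.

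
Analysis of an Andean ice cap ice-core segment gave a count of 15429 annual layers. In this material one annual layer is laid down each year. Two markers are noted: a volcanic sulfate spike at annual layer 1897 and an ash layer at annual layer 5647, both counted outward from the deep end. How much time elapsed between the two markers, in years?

5647 − 1897 = 3750 annual layers lie between the two events.
At one annual layer per year, 3750 years elapsed between them.

3750 years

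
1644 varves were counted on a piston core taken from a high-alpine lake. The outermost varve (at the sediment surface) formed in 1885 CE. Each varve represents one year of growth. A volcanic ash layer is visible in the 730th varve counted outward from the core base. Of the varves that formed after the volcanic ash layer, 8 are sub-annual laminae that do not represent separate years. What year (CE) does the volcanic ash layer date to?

1644 − 730 = 914 varves lie beyond the volcanic ash layer toward the sediment surface.
914 − 8 false = 906 true varves after the volcanic ash layer.
1885 − 906 = 979 CE.

979 CE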